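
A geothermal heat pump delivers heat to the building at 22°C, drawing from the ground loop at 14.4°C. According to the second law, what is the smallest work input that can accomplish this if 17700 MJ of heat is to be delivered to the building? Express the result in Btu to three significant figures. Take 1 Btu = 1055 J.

432000 Btu

In absolute terms T_C = 287.55 K and T_H = 295.15 K, so ΔT = 7.600 K.
The reversible limit is COP_HP = T_H/ΔT = 38.84, so W_min = Q_H/COP = Q_H·ΔT/T_H.
W_min = 17700 × 7.600/295.15 = 455.8 MJ = 432000 Btu.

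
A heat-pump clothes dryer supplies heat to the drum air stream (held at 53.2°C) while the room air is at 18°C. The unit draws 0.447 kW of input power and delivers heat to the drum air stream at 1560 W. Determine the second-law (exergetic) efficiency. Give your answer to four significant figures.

0.3764

Converting, Q̇_H = 1560 W = 1.560 kW, so COP_actual = Q̇_H/Ẇ = 1.560/0.4470 = 3.490.
In absolute terms T_C = 291.15 K and T_H = 326.35 K, so ΔT = 35.20 K.
COP_Carnot = T_H/ΔT = 326.35/35.20 = 9.271.
η_II = COP_actual/COP_Carnot = 3.490/9.271 = 0.3764.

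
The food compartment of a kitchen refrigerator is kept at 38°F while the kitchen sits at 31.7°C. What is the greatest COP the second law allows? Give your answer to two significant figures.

In absolute terms T_C = 276.48 K and T_H = 304.85 K, so ΔT = 28.37 K.
For a reversible cycle, COP_Carnot = T_C/ΔT = 276.48/28.37 = 9.747.

9.7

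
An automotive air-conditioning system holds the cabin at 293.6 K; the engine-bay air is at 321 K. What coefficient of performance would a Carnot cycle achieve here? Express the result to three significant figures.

The reservoir spacing is ΔT = 321 − 293.6 = 27.40 K.
For a reversible cycle, COP_Carnot = T_C/ΔT = 293.60/27.40 = 10.72.

10.7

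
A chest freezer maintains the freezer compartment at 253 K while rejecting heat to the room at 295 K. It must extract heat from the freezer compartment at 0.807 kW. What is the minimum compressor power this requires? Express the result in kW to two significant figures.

The reservoir spacing is ΔT = 295 − 253 = 42.00 K.
COP_Carnot = T_C/ΔT = 253.00/42.00 = 6.024.
Ẇ_min = Q̇/COP_Carnot = 0.8070/6.024 = 0.1340 kW.

0.13 kW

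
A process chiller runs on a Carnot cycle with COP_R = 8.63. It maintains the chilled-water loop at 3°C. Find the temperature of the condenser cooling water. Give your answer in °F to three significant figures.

COP_R = T_C/(T_H − T_C) gives T_H − T_C = T_C/COP.
With T_C = 276.15 K, T_H = 276.15 × (1 + 1/8.63) = 308.15 K.
Converting, 308.15 K = 95.00°F.

95.0 °F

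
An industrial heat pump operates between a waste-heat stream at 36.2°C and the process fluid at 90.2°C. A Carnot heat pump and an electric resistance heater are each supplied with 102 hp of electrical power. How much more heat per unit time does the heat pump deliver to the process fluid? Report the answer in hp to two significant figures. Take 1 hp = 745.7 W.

In absolute terms T_C = 309.35 K and T_H = 363.35 K, so ΔT = 54.00 K.
COP_Carnot = T_H/ΔT = 363.35/54.00 = 6.729.
The heat pump delivers Q̇_H = COP × Ẇ = 686.3 hp; the resistance heater delivers Ẇ = 102.0 hp.
Extra = (COP − 1)·Ẇ = 584.3 hp.

580 hp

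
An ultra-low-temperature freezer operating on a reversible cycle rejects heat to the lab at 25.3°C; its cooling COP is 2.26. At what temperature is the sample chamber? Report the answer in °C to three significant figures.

-66.2 °C

For a Carnot refrigerator COP_R = T_C/(T_H − T_C), so T_C = COP·T_H/(1 + COP).
With T_H = 298.45 K, T_C = 2.26 × 298.45/3.260 = 206.90 K.
Converting, 206.90 K = -66.25°C.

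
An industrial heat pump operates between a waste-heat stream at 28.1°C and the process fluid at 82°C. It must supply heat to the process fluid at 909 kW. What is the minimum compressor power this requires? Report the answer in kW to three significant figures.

138 kW

In absolute terms T_C = 301.25 K and T_H = 355.15 K, so ΔT = 53.90 K.
COP_Carnot = T_H/ΔT = 355.15/53.90 = 6.589.
Ẇ_min = Q̇/COP_Carnot = 909.0/6.589 = 138.0 kW.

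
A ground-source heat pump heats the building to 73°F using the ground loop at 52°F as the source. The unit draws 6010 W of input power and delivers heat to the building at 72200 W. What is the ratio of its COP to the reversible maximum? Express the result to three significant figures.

0.474

COP_actual = Q̇_H/Ẇ = 72200/6010 = 12.01.
In absolute terms T_C = 284.26 K and T_H = 295.93 K, so ΔT = 11.67 K.
COP_Carnot = T_H/ΔT = 295.93/11.67 = 25.37.
η_II = COP_actual/COP_Carnot = 12.01/25.37 = 0.4736.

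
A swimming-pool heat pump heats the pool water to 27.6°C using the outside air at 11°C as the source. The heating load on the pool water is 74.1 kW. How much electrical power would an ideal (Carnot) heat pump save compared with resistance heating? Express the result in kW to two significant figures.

70 kW

In absolute terms T_C = 284.15 K and T_H = 300.75 K, so ΔT = 16.60 K.
COP_Carnot = T_H/ΔT = 300.75/16.60 = 18.12.
Resistance heating needs Ẇ_res = Q̇_H = 74.10 kW; the reversible heat pump needs only Ẇ_hp = Q̇_H/COP = 4.090 kW.
Saving = 74.10 − 4.090 = 70.01 kW.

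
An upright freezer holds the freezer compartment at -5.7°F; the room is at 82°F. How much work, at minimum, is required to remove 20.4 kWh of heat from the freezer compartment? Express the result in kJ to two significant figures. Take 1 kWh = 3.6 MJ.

In absolute terms T_C = 252.21 K and T_H = 300.93 K, so ΔT = 48.72 K.
The reversible limit is COP_R = T_C/ΔT = 5.176, so W_min = Q_C/COP = Q_C·ΔT/T_C.
W_min = 20.40 × 48.72/252.21 = 3.941 kWh = 14190 kJ.

14000 kJ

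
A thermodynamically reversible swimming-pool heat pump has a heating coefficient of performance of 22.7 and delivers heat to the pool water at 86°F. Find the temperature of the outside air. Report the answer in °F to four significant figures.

COP_HP = T_H/(T_H − T_C) gives T_H − T_C = T_H/COP.
With T_H = 303.15 K, T_C = 303.15 × (1 − 1/22.7) = 289.80 K.
Converting, 289.80 K = 61.96°F.

61.96 °F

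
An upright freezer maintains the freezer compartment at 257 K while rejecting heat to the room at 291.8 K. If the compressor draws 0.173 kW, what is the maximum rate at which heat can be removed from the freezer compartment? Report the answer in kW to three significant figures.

The reservoir spacing is ΔT = 291.8 − 257 = 34.80 K.
COP_Carnot = T_C/ΔT = 257.00/34.80 = 7.385.
Q̇_max = COP_Carnot × Ẇ = 7.385 × 0.1730 kW = 1.278 kW.

1.28 kW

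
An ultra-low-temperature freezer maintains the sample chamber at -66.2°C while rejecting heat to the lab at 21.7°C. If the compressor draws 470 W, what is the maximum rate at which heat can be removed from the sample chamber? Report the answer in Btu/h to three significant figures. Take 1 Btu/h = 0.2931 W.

3780 Btu/h

In absolute terms T_C = 206.95 K and T_H = 294.85 K, so ΔT = 87.90 K.
COP_Carnot = T_C/ΔT = 206.95/87.90 = 2.354.
Q̇_max = COP_Carnot × Ẇ = 2.354 × 470.0 W = 1107 W = 3775 Btu/h.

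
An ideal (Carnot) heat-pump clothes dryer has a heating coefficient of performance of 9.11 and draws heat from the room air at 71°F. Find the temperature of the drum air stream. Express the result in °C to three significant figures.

COP_HP = T_H/(T_H − T_C) rearranges to T_H = COP·T_C/(COP − 1).
With T_C = 294.82 K, T_H = 9.11 × 294.82/8.110 = 331.17 K.
Converting, 331.17 K = 58.02°C.

58.0 °C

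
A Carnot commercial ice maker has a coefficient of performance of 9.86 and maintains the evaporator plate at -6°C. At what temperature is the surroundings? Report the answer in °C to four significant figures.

COP_R = T_C/(T_H − T_C) gives T_H − T_C = T_C/COP.
With T_C = 267.15 K, T_H = 267.15 × (1 + 1/9.86) = 294.24 K.
Converting, 294.24 K = 21.09°C.

21.09 °C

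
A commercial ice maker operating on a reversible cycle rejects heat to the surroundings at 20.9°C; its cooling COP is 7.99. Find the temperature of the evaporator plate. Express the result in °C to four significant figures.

For a Carnot refrigerator COP_R = T_C/(T_H − T_C), so T_C = COP·T_H/(1 + COP).
With T_H = 294.05 K, T_C = 7.99 × 294.05/8.990 = 261.34 K.
Converting, 261.34 K = -11.81°C.

-11.81 °C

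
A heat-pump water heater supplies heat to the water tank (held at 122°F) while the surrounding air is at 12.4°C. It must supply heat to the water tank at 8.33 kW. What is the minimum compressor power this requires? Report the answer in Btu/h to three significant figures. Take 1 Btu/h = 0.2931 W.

In absolute terms T_C = 285.55 K and T_H = 323.15 K, so ΔT = 37.60 K.
COP_Carnot = T_H/ΔT = 323.15/37.60 = 8.594.
Ẇ_min = Q̇/COP_Carnot = 8.330/8.594 = 0.9692 kW = 3307 Btu/h.

3310 Btu/h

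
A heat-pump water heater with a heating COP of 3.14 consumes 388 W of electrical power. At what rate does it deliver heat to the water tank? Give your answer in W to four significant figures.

1218 W

Q̇_H = COP_HP × Ẇ = 3.14 × 388.0 = 1218 W.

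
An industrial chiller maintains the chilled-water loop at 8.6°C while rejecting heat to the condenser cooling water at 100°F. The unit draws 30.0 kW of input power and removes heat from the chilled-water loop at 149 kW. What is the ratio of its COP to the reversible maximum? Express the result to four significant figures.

COP_actual = Q̇_C/Ẇ = 149.0/30.00 = 4.967.
In absolute terms T_C = 281.75 K and T_H = 310.93 K, so ΔT = 29.18 K.
COP_Carnot = T_C/ΔT = 281.75/29.18 = 9.656.
η_II = COP_actual/COP_Carnot = 4.967/9.656 = 0.5143.

0.5143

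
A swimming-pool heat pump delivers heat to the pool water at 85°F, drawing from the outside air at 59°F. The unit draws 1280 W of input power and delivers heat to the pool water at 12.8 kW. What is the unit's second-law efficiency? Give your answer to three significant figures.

Converting, Q̇_H = 12.80 kW = 12800 W, so COP_actual = Q̇_H/Ẇ = 12800/1280 = 10.00.
In absolute terms T_C = 288.15 K and T_H = 302.59 K, so ΔT = 14.44 K.
COP_Carnot = T_H/ΔT = 302.59/14.44 = 20.95.
η_II = COP_actual/COP_Carnot = 10.00/20.95 = 0.4774.

0.477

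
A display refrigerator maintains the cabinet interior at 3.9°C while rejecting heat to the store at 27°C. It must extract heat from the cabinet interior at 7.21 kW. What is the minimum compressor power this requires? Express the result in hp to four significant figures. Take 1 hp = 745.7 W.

In absolute terms T_C = 277.05 K and T_H = 300.15 K, so ΔT = 23.10 K.
COP_Carnot = T_C/ΔT = 277.05/23.10 = 11.99.
Ẇ_min = Q̇/COP_Carnot = 7.210/11.99 = 0.6012 kW = 0.8062 hp.

0.8062 hp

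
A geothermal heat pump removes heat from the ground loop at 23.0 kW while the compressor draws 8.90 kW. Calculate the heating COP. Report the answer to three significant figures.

The first law gives Q̇_H = Q̇_C + Ẇ, so the three rates are Q̇_C = 23.00, Q̇_H = 31.90, Ẇ = 8.900 kW.
COP_HP = Q̇_H/Ẇ = 31.90/8.900 = 3.584.

3.58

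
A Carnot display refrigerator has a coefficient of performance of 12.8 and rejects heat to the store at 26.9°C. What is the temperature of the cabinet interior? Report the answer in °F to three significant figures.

41.3 °F

For a Carnot refrigerator COP_R = T_C/(T_H − T_C), so T_C = COP·T_H/(1 + COP).
With T_H = 300.05 K, T_C = 12.8 × 300.05/13.80 = 278.31 K.
Converting, 278.31 K = 41.28°F.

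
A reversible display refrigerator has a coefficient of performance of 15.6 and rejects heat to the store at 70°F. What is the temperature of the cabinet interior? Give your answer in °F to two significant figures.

For a Carnot refrigerator COP_R = T_C/(T_H − T_C), so T_C = COP·T_H/(1 + COP).
With T_H = 294.26 K, T_C = 15.6 × 294.26/16.60 = 276.53 K.
Converting, 276.53 K = 38.09°F.

38 °F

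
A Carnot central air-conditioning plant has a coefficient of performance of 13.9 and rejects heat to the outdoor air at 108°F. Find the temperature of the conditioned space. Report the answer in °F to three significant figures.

69.9 °F

For a Carnot refrigerator COP_R = T_C/(T_H − T_C), so T_C = COP·T_H/(1 + COP).
With T_H = 315.37 K, T_C = 13.9 × 315.37/14.90 = 294.21 K.
Converting, 294.21 K = 69.90°F.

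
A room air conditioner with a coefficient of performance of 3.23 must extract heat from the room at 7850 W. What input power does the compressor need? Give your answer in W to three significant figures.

2430 W

Ẇ = Q̇_C/COP = 7850/3.23 = 2430 W.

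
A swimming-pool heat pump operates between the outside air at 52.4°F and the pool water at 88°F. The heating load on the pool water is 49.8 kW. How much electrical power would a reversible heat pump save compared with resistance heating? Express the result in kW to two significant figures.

47 kW

In absolute terms T_C = 284.48 K and T_H = 304.26 K, so ΔT = 19.78 K.
COP_Carnot = T_H/ΔT = 304.26/19.78 = 15.38.
Resistance heating needs Ẇ_res = Q̇_H = 49.80 kW; the reversible heat pump needs only Ẇ_hp = Q̇_H/COP = 3.237 kW.
Saving = 49.80 − 3.237 = 46.56 kW.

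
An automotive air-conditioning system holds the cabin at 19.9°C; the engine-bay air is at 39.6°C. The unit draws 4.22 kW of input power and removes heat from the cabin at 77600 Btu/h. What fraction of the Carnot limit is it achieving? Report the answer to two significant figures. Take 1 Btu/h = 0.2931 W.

Converting, Q̇_C = 77600 Btu/h = 22.74 kW, so COP_actual = Q̇_C/Ẇ = 22.74/4.220 = 5.390.
In absolute terms T_C = 293.05 K and T_H = 312.75 K, so ΔT = 19.70 K.
COP_Carnot = T_C/ΔT = 293.05/19.70 = 14.88.
η_II = COP_actual/COP_Carnot = 5.390/14.88 = 0.3623.

0.36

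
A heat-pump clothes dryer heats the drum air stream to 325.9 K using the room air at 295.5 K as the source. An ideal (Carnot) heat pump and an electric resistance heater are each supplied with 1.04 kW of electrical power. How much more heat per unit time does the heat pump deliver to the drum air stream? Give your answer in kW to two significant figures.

10 kW

The reservoir spacing is ΔT = 325.9 − 295.5 = 30.40 K.
COP_Carnot = T_H/ΔT = 325.90/30.40 = 10.72.
The heat pump delivers Q̇_H = COP × Ẇ = 11.15 kW; the resistance heater delivers Ẇ = 1.040 kW.
Extra = (COP − 1)·Ẇ = 10.11 kW.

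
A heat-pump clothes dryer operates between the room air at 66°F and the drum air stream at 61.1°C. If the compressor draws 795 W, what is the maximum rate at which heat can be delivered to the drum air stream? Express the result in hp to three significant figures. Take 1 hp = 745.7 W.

8.44 hp

In absolute terms T_C = 292.04 K and T_H = 334.25 K, so ΔT = 42.21 K.
COP_Carnot = T_H/ΔT = 334.25/42.21 = 7.919.
Q̇_max = COP_Carnot × Ẇ = 7.919 × 795.0 W = 6295 W = 8.442 hp.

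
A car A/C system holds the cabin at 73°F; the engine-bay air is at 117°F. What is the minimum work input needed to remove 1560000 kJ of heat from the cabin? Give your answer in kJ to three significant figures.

129000 kJ

In absolute terms T_C = 295.93 K and T_H = 320.37 K, so ΔT = 24.44 K.
The reversible limit is COP_R = T_C/ΔT = 12.11, so W_min = Q_C/COP = Q_C·ΔT/T_C.
W_min = 1560000 × 24.44/295.93 = 128900 kJ.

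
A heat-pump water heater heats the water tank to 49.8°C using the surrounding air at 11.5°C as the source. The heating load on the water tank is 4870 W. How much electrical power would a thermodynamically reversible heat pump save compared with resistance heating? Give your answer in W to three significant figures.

4290 W

In absolute terms T_C = 284.65 K and T_H = 322.95 K, so ΔT = 38.30 K.
COP_Carnot = T_H/ΔT = 322.95/38.30 = 8.432.
Resistance heating needs Ẇ_res = Q̇_H = 4870 W; the reversible heat pump needs only Ẇ_hp = Q̇_H/COP = 577.6 W.
Saving = 4870 − 577.6 = 4292 W.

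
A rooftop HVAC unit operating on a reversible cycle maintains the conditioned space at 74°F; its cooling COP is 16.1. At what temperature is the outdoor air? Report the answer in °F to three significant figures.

107 °F

COP_R = T_C/(T_H − T_C) gives T_H − T_C = T_C/COP.
With T_C = 296.48 K, T_H = 296.48 × (1 + 1/16.1) = 314.90 K.
Converting, 314.90 K = 107.15°F.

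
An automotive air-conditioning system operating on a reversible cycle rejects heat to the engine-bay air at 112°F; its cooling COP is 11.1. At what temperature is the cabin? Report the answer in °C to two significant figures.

18 °C

For a Carnot refrigerator COP_R = T_C/(T_H − T_C), so T_C = COP·T_H/(1 + COP).
With T_H = 317.59 K, T_C = 11.1 × 317.59/12.10 = 291.35 K.
Converting, 291.35 K = 18.20°C.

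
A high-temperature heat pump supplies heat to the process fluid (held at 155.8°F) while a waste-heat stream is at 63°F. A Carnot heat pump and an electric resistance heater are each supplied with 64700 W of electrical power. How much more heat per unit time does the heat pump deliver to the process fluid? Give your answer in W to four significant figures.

In absolute terms T_C = 290.37 K and T_H = 341.93 K, so ΔT = 51.56 K.
COP_Carnot = T_H/ΔT = 341.93/51.56 = 6.632.
The heat pump delivers Q̇_H = COP × Ẇ = 429100 W; the resistance heater delivers Ẇ = 64700 W.
Extra = (COP − 1)·Ẇ = 364400 W.

364400 W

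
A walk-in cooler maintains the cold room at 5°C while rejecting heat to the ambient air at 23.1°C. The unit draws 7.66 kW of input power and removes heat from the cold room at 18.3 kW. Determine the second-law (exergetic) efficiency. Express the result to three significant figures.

COP_actual = Q̇_C/Ẇ = 18.30/7.660 = 2.389.
In absolute terms T_C = 278.15 K and T_H = 296.25 K, so ΔT = 18.10 K.
COP_Carnot = T_C/ΔT = 278.15/18.10 = 15.37.
η_II = COP_actual/COP_Carnot = 2.389/15.37 = 0.1555.

0.155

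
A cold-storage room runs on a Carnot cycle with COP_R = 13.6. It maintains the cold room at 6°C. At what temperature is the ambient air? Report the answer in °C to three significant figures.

COP_R = T_C/(T_H − T_C) gives T_H − T_C = T_C/COP.
With T_C = 279.15 K, T_H = 279.15 × (1 + 1/13.6) = 299.68 K.
Converting, 299.68 K = 26.53°C.

26.5 °C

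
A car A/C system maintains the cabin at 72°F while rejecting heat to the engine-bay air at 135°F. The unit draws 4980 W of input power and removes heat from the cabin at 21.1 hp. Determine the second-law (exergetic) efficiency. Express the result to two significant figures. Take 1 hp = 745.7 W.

0.37

Converting, Q̇_C = 21.10 hp = 15730 W, so COP_actual = Q̇_C/Ẇ = 15730/4980 = 3.159.
In absolute terms T_C = 295.37 K and T_H = 330.37 K, so ΔT = 35.00 K.
COP_Carnot = T_C/ΔT = 295.37/35.00 = 8.439.
η_II = COP_actual/COP_Carnot = 3.159/8.439 = 0.3744.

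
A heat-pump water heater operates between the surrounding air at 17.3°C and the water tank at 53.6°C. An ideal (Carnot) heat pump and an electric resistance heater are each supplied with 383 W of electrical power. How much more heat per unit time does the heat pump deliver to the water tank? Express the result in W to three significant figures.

3060 W

In absolute terms T_C = 290.45 K and T_H = 326.75 K, so ΔT = 36.30 K.
COP_Carnot = T_H/ΔT = 326.75/36.30 = 9.001.
The heat pump delivers Q̇_H = COP × Ẇ = 3448 W; the resistance heater delivers Ẇ = 383.0 W.
Extra = (COP − 1)·Ẇ = 3065 W.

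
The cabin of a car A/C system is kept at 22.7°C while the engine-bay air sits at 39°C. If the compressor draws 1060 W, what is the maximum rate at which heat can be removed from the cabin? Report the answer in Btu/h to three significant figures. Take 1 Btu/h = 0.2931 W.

In absolute terms T_C = 295.85 K and T_H = 312.15 K, so ΔT = 16.30 K.
COP_Carnot = T_C/ΔT = 295.85/16.30 = 18.15.
Q̇_max = COP_Carnot × Ẇ = 18.15 × 1060 W = 19240 W = 65640 Btu/h.

65600 Btu/h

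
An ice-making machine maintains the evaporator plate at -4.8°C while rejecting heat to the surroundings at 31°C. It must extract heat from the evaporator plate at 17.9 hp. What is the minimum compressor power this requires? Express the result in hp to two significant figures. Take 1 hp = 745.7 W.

2.4 hp

In absolute terms T_C = 268.35 K and T_H = 304.15 K, so ΔT = 35.80 K.
COP_Carnot = T_C/ΔT = 268.35/35.80 = 7.496.
Ẇ_min = Q̇/COP_Carnot = 17.90/7.496 = 2.388 hp.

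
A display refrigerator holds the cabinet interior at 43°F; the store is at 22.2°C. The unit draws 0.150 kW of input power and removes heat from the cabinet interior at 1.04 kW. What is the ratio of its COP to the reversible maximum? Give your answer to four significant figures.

COP_actual = Q̇_C/Ẇ = 1.040/0.1500 = 6.933.
In absolute terms T_C = 279.26 K and T_H = 295.35 K, so ΔT = 16.09 K.
COP_Carnot = T_C/ΔT = 279.26/16.09 = 17.36.
η_II = COP_actual/COP_Carnot = 6.933/17.36 = 0.3994.

0.3994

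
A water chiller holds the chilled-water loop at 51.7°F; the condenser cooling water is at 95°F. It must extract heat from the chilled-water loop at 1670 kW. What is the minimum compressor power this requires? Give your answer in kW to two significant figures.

In absolute terms T_C = 284.09 K and T_H = 308.15 K, so ΔT = 24.06 K.
COP_Carnot = T_C/ΔT = 284.09/24.06 = 11.81.
Ẇ_min = Q̇/COP_Carnot = 1670/11.81 = 141.4 kW.

140 kW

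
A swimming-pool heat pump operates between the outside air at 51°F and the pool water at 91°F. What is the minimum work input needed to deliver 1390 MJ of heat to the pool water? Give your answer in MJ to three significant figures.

In absolute terms T_C = 283.71 K and T_H = 305.93 K, so ΔT = 22.22 K.
The reversible limit is COP_HP = T_H/ΔT = 13.77, so W_min = Q_H/COP = Q_H·ΔT/T_H.
W_min = 1390 × 22.22/305.93 = 101.0 MJ.

101 MJ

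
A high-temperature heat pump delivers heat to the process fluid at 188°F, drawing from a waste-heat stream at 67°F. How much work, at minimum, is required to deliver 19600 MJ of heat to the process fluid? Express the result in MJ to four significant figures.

In absolute terms T_C = 292.59 K and T_H = 359.82 K, so ΔT = 67.22 K.
The reversible limit is COP_HP = T_H/ΔT = 5.353, so W_min = Q_H/COP = Q_H·ΔT/T_H.
W_min = 19600 × 67.22/359.82 = 3662 MJ.

3662 MJ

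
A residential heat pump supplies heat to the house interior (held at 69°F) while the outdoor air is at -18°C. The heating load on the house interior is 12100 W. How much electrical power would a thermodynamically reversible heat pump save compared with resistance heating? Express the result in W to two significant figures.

In absolute terms T_C = 255.15 K and T_H = 293.71 K, so ΔT = 38.56 K.
COP_Carnot = T_H/ΔT = 293.71/38.56 = 7.618.
Resistance heating needs Ẇ_res = Q̇_H = 12100 W; the reversible heat pump needs only Ẇ_hp = Q̇_H/COP = 1588 W.
Saving = 12100 − 1588 = 10510 W.

11000 W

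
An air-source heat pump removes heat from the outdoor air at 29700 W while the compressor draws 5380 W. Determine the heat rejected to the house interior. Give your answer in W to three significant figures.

For a cyclic device the first law requires Q̇_H = Q̇_C + Ẇ.
Q̇_H = Q̇_C + Ẇ = 35080 W.

35100 W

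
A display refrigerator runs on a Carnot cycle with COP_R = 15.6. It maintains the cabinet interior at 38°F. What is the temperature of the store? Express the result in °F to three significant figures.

COP_R = T_C/(T_H − T_C) gives T_H − T_C = T_C/COP.
With T_C = 276.48 K, T_H = 276.48 × (1 + 1/15.6) = 294.21 K.
Converting, 294.21 K = 69.90°F.

69.9 °F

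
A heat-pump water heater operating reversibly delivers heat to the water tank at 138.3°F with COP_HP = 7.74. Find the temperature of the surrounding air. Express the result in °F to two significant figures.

61 °F

COP_HP = T_H/(T_H − T_C) gives T_H − T_C = T_H/COP.
With T_H = 332.21 K, T_C = 332.21 × (1 − 1/7.74) = 289.28 K.
Converting, 289.28 K = 61.04°F.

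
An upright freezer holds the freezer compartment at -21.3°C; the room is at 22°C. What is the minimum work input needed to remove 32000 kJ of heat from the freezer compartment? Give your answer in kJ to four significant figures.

5502 kJ

In absolute terms T_C = 251.85 K and T_H = 295.15 K, so ΔT = 43.30 K.
The reversible limit is COP_R = T_C/ΔT = 5.816, so W_min = Q_C/COP = Q_C·ΔT/T_C.
W_min = 32000 × 43.30/251.85 = 5502 kJ.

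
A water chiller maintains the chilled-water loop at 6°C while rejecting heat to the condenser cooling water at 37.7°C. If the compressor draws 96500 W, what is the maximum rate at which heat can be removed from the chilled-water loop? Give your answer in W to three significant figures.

850000 W

In absolute terms T_C = 279.15 K and T_H = 310.85 K, so ΔT = 31.70 K.
COP_Carnot = T_C/ΔT = 279.15/31.70 = 8.806.
Q̇_max = COP_Carnot × Ẇ = 8.806 × 96500 W = 849800 W.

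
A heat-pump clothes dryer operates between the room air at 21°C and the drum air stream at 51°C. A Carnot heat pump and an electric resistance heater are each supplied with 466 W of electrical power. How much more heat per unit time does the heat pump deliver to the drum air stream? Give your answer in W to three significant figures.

In absolute terms T_C = 294.15 K and T_H = 324.15 K, so ΔT = 30.00 K.
COP_Carnot = T_H/ΔT = 324.15/30.00 = 10.81.
The heat pump delivers Q̇_H = COP × Ẇ = 5035 W; the resistance heater delivers Ẇ = 466.0 W.
Extra = (COP − 1)·Ẇ = 4569 W.

4570 W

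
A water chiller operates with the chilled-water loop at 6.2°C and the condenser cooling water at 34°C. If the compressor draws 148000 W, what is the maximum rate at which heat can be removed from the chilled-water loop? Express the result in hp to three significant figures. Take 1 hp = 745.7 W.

In absolute terms T_C = 279.35 K and T_H = 307.15 K, so ΔT = 27.80 K.
COP_Carnot = T_C/ΔT = 279.35/27.80 = 10.05.
Q̇_max = COP_Carnot × Ẇ = 10.05 × 148000 W = 1487000 W = 1994 hp.

1990 hp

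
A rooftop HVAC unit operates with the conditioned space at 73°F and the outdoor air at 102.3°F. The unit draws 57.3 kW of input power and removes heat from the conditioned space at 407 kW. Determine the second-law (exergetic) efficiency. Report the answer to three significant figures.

COP_actual = Q̇_C/Ẇ = 407.0/57.30 = 7.103.
In absolute terms T_C = 295.93 K and T_H = 312.21 K, so ΔT = 16.28 K.
COP_Carnot = T_C/ΔT = 295.93/16.28 = 18.18.
η_II = COP_actual/COP_Carnot = 7.103/18.18 = 0.3907.

0.391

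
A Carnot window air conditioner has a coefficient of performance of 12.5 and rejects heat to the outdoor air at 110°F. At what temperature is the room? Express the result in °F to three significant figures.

For a Carnot refrigerator COP_R = T_C/(T_H − T_C), so T_C = COP·T_H/(1 + COP).
With T_H = 316.48 K, T_C = 12.5 × 316.48/13.50 = 293.04 K.
Converting, 293.04 K = 67.80°F.

67.8 °F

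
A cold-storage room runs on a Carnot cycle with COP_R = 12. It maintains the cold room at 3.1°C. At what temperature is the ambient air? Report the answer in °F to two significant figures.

79 °F

COP_R = T_C/(T_H − T_C) gives T_H − T_C = T_C/COP.
With T_C = 276.25 K, T_H = 276.25 × (1 + 1/12) = 299.27 K.
Converting, 299.27 K = 79.02°F.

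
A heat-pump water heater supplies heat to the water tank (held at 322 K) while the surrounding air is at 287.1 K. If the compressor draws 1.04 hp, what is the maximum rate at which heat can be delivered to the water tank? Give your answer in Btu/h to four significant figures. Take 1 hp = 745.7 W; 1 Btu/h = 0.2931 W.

24410 Btu/h

The reservoir spacing is ΔT = 322 − 287.1 = 34.90 K.
COP_Carnot = T_H/ΔT = 322.00/34.90 = 9.226.
Q̇_max = COP_Carnot × Ẇ = 9.226 × 1.040 hp = 9.595 hp = 24410 Btu/h.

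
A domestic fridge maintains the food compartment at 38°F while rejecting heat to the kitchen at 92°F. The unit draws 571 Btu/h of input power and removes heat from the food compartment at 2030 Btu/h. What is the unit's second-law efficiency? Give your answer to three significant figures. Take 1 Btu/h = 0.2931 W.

COP_actual = Q̇_C/Ẇ = 2030/571.0 = 3.555.
In absolute terms T_C = 276.48 K and T_H = 306.48 K, so ΔT = 30.00 K.
COP_Carnot = T_C/ΔT = 276.48/30.00 = 9.216.
η_II = COP_actual/COP_Carnot = 3.555/9.216 = 0.3858.

0.386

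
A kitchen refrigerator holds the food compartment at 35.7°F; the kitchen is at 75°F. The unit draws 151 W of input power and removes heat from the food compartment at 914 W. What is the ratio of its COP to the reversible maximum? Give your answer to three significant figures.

0.480

COP_actual = Q̇_C/Ẇ = 914.0/151.0 = 6.053.
In absolute terms T_C = 275.21 K and T_H = 297.04 K, so ΔT = 21.83 K.
COP_Carnot = T_C/ΔT = 275.21/21.83 = 12.60.
η_II = COP_actual/COP_Carnot = 6.053/12.60 = 0.4802.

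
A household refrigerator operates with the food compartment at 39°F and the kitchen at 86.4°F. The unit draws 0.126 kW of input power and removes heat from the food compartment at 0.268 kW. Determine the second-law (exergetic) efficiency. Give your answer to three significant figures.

0.202

COP_actual = Q̇_C/Ẇ = 0.2680/0.1260 = 2.127.
In absolute terms T_C = 277.04 K and T_H = 303.37 K, so ΔT = 26.33 K.
COP_Carnot = T_C/ΔT = 277.04/26.33 = 10.52.
η_II = COP_actual/COP_Carnot = 2.127/10.52 = 0.2022.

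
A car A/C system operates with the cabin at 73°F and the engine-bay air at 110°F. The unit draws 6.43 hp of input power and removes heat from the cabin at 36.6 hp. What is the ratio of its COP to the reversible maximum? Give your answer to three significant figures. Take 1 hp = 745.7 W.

0.395

COP_actual = Q̇_C/Ẇ = 36.60/6.430 = 5.692.
In absolute terms T_C = 295.93 K and T_H = 316.48 K, so ΔT = 20.56 K.
COP_Carnot = T_C/ΔT = 295.93/20.56 = 14.40.
η_II = COP_actual/COP_Carnot = 5.692/14.40 = 0.3954.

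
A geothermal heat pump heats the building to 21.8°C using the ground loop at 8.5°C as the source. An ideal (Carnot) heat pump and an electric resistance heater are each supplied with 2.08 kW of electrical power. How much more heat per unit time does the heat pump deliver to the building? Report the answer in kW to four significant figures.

44.05 kW

In absolute terms T_C = 281.65 K and T_H = 294.95 K, so ΔT = 13.30 K.
COP_Carnot = T_H/ΔT = 294.95/13.30 = 22.18.
The heat pump delivers Q̇_H = COP × Ẇ = 46.13 kW; the resistance heater delivers Ẇ = 2.080 kW.
Extra = (COP − 1)·Ẇ = 44.05 kW.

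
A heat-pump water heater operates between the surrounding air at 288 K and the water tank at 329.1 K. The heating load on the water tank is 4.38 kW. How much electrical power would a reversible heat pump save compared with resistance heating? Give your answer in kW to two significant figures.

The reservoir spacing is ΔT = 329.1 − 288 = 41.10 K.
COP_Carnot = T_H/ΔT = 329.10/41.10 = 8.007.
Resistance heating needs Ẇ_res = Q̇_H = 4.380 kW; the reversible heat pump needs only Ẇ_hp = Q̇_H/COP = 0.5470 kW.
Saving = 4.380 − 0.5470 = 3.833 kW.

3.8 kW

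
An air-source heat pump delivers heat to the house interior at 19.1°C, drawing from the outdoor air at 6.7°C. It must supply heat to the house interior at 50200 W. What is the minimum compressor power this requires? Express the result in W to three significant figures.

In absolute terms T_C = 279.85 K and T_H = 292.25 K, so ΔT = 12.40 K.
COP_Carnot = T_H/ΔT = 292.25/12.40 = 23.57.
Ẇ_min = Q̇/COP_Carnot = 50200/23.57 = 2130 W.

2130 W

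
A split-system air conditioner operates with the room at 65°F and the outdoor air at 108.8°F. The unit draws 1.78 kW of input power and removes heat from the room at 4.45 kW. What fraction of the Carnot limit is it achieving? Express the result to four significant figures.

COP_actual = Q̇_C/Ẇ = 4.450/1.780 = 2.500.
In absolute terms T_C = 291.48 K and T_H = 315.82 K, so ΔT = 24.33 K.
COP_Carnot = T_C/ΔT = 291.48/24.33 = 11.98.
η_II = COP_actual/COP_Carnot = 2.500/11.98 = 0.2087.

0.2087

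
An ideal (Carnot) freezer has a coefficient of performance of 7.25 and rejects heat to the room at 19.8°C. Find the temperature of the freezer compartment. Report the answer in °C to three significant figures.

For a Carnot refrigerator COP_R = T_C/(T_H − T_C), so T_C = COP·T_H/(1 + COP).
With T_H = 292.95 K, T_C = 7.25 × 292.95/8.250 = 257.44 K.
Converting, 257.44 K = -15.71°C.

-15.7 °C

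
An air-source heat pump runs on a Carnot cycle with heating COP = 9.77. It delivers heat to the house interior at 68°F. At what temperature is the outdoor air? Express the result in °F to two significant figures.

14 °F

COP_HP = T_H/(T_H − T_C) gives T_H − T_C = T_H/COP.
With T_H = 293.15 K, T_C = 293.15 × (1 − 1/9.77) = 263.14 K.
Converting, 263.14 K = 13.99°F.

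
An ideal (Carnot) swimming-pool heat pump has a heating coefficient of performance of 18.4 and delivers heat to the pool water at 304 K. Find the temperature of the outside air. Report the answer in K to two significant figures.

290 K

COP_HP = T_H/(T_H − T_C) gives T_H − T_C = T_H/COP.
With T_H = 304.00 K, T_C = 304.00 × (1 − 1/18.4) = 287.48 K.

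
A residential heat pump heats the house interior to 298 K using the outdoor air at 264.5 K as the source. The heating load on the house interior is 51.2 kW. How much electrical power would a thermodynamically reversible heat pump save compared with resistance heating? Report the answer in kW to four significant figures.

45.44 kW

The reservoir spacing is ΔT = 298 − 264.5 = 33.50 K.
COP_Carnot = T_H/ΔT = 298.00/33.50 = 8.896.
Resistance heating needs Ẇ_res = Q̇_H = 51.20 kW; the reversible heat pump needs only Ẇ_hp = Q̇_H/COP = 5.756 kW.
Saving = 51.20 − 5.756 = 45.44 kW.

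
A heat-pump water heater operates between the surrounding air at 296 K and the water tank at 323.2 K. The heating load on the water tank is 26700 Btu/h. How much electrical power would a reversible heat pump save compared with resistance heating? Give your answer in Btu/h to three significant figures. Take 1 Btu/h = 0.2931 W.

The reservoir spacing is ΔT = 323.2 − 296 = 27.20 K.
COP_Carnot = T_H/ΔT = 323.20/27.20 = 11.88.
Resistance heating needs Ẇ_res = Q̇_H = 26700 Btu/h; the reversible heat pump needs only Ẇ_hp = Q̇_H/COP = 2247 Btu/h.
Saving = 26700 − 2247 = 24450 Btu/h.

24500 Btu/h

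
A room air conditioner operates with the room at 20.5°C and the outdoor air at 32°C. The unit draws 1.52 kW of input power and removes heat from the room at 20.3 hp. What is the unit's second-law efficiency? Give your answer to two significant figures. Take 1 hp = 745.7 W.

Converting, Q̇_C = 20.30 hp = 15.14 kW, so COP_actual = Q̇_C/Ẇ = 15.14/1.520 = 9.959.
In absolute terms T_C = 293.65 K and T_H = 305.15 K, so ΔT = 11.50 K.
COP_Carnot = T_C/ΔT = 293.65/11.50 = 25.53.
η_II = COP_actual/COP_Carnot = 9.959/25.53 = 0.3900.

0.39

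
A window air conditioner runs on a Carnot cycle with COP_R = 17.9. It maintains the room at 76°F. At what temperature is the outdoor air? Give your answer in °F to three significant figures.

106 °F

COP_R = T_C/(T_H − T_C) gives T_H − T_C = T_C/COP.
With T_C = 297.59 K, T_H = 297.59 × (1 + 1/17.9) = 314.22 K.
Converting, 314.22 K = 105.93°F.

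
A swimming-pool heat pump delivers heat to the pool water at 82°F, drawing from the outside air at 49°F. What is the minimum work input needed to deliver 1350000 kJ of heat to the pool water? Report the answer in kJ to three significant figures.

In absolute terms T_C = 282.59 K and T_H = 300.93 K, so ΔT = 18.33 K.
The reversible limit is COP_HP = T_H/ΔT = 16.41, so W_min = Q_H/COP = Q_H·ΔT/T_H.
W_min = 1350000 × 18.33/300.93 = 82250 kJ.

82200 kJ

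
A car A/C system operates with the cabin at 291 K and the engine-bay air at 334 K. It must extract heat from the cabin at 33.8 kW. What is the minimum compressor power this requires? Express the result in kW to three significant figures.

The reservoir spacing is ΔT = 334 − 291 = 43.00 K.
COP_Carnot = T_C/ΔT = 291.00/43.00 = 6.767.
Ẇ_min = Q̇/COP_Carnot = 33.80/6.767 = 4.995 kW.

4.99 kW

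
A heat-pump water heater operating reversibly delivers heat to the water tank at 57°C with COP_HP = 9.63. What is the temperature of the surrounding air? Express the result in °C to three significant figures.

COP_HP = T_H/(T_H − T_C) gives T_H − T_C = T_H/COP.
With T_H = 330.15 K, T_C = 330.15 × (1 − 1/9.63) = 295.87 K.
Converting, 295.87 K = 22.72°C.

22.7 °C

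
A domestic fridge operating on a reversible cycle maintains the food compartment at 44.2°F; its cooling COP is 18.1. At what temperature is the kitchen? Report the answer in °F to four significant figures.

COP_R = T_C/(T_H − T_C) gives T_H − T_C = T_C/COP.
With T_C = 279.93 K, T_H = 279.93 × (1 + 1/18.1) = 295.39 K.
Converting, 295.39 K = 72.04°F.

72.04 °F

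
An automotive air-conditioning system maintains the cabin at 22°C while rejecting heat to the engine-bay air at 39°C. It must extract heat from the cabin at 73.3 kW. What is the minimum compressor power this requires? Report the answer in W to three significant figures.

In absolute terms T_C = 295.15 K and T_H = 312.15 K, so ΔT = 17.00 K.
COP_Carnot = T_C/ΔT = 295.15/17.00 = 17.36.
Ẇ_min = Q̇/COP_Carnot = 73.30/17.36 = 4.222 kW = 4222 W.

4220 W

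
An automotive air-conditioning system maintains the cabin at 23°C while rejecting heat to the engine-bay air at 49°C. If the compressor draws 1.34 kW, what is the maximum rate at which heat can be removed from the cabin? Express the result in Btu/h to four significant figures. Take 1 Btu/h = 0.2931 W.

In absolute terms T_C = 296.15 K and T_H = 322.15 K, so ΔT = 26.00 K.
COP_Carnot = T_C/ΔT = 296.15/26.00 = 11.39.
Q̇_max = COP_Carnot × Ẇ = 11.39 × 1.340 kW = 15.26 kW = 52070 Btu/h.

52070 Btu/h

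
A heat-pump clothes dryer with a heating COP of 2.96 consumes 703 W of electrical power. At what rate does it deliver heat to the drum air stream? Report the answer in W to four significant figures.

Q̇_H = COP_HP × Ẇ = 2.96 × 703.0 = 2081 W.

2081 W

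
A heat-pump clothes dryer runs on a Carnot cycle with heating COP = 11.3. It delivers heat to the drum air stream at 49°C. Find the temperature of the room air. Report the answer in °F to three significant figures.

68.9 °F

COP_HP = T_H/(T_H − T_C) gives T_H − T_C = T_H/COP.
With T_H = 322.15 K, T_C = 322.15 × (1 − 1/11.3) = 293.64 K.
Converting, 293.64 K = 68.88°F.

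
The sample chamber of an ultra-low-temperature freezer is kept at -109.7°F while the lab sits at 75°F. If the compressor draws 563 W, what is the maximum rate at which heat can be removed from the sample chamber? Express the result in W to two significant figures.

In absolute terms T_C = 194.43 K and T_H = 297.04 K, so ΔT = 102.6 K.
COP_Carnot = T_C/ΔT = 194.43/102.6 = 1.895.
Q̇_max = COP_Carnot × Ẇ = 1.895 × 563.0 W = 1067 W.

1100 W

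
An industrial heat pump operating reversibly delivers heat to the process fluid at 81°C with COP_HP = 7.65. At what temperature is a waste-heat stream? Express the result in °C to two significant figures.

COP_HP = T_H/(T_H − T_C) gives T_H − T_C = T_H/COP.
With T_H = 354.15 K, T_C = 354.15 × (1 − 1/7.65) = 307.86 K.
Converting, 307.86 K = 34.71°C.

35 °C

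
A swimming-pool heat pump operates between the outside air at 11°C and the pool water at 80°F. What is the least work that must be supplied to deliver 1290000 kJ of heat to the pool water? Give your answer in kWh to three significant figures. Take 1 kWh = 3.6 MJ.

In absolute terms T_C = 284.15 K and T_H = 299.82 K, so ΔT = 15.67 K.
The reversible limit is COP_HP = T_H/ΔT = 19.14, so W_min = Q_H/COP = Q_H·ΔT/T_H.
W_min = 1290000 × 15.67/299.82 = 67410 kJ = 18.72 kWh.

18.7 kWh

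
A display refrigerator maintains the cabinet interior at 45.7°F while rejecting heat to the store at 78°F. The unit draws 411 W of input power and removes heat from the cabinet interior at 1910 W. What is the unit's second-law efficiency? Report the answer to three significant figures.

0.297

COP_actual = Q̇_C/Ẇ = 1910/411.0 = 4.647.
In absolute terms T_C = 280.76 K and T_H = 298.71 K, so ΔT = 17.94 K.
COP_Carnot = T_C/ΔT = 280.76/17.94 = 15.65.
η_II = COP_actual/COP_Carnot = 4.647/15.65 = 0.2970.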